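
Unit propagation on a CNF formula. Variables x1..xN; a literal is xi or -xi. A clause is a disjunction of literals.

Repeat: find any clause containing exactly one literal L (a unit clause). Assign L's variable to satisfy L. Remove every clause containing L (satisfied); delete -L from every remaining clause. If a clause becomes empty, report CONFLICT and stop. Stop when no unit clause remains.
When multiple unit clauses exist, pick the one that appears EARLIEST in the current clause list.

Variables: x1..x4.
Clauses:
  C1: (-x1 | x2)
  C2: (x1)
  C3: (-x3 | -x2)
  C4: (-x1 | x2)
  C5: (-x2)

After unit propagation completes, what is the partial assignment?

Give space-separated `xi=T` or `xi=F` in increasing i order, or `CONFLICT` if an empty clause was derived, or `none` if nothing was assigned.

unit clause [1] forces x1=T; simplify:
  drop -1 from [-1, 2] -> [2]
  drop -1 from [-1, 2] -> [2]
  satisfied 1 clause(s); 4 remain; assigned so far: [1]
unit clause [2] forces x2=T; simplify:
  drop -2 from [-3, -2] -> [-3]
  drop -2 from [-2] -> [] (empty!)
  satisfied 2 clause(s); 2 remain; assigned so far: [1, 2]
CONFLICT (empty clause)

Answer: CONFLICT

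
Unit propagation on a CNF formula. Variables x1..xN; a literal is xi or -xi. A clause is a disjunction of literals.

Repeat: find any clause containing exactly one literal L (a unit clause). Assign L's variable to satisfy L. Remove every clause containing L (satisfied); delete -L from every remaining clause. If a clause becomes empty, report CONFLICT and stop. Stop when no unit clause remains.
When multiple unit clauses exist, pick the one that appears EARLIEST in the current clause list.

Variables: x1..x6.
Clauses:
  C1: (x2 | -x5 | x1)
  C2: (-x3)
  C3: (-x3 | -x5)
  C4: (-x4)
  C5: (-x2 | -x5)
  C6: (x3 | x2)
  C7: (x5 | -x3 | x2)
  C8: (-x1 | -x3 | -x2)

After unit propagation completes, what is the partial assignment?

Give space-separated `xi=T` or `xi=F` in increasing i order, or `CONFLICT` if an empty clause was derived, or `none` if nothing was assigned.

unit clause [-3] forces x3=F; simplify:
  drop 3 from [3, 2] -> [2]
  satisfied 4 clause(s); 4 remain; assigned so far: [3]
unit clause [-4] forces x4=F; simplify:
  satisfied 1 clause(s); 3 remain; assigned so far: [3, 4]
unit clause [2] forces x2=T; simplify:
  drop -2 from [-2, -5] -> [-5]
  satisfied 2 clause(s); 1 remain; assigned so far: [2, 3, 4]
unit clause [-5] forces x5=F; simplify:
  satisfied 1 clause(s); 0 remain; assigned so far: [2, 3, 4, 5]

Answer: x2=T x3=F x4=F x5=F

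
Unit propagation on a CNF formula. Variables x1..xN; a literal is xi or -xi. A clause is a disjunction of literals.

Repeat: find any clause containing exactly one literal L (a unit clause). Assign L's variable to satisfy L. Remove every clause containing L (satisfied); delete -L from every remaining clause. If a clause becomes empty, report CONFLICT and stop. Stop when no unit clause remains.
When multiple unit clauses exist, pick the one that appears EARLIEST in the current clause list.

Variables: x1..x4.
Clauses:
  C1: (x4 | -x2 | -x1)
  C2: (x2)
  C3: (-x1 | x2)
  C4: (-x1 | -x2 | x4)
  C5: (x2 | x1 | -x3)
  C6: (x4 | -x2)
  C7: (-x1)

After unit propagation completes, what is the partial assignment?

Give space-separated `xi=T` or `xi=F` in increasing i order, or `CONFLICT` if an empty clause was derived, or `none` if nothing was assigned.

Answer: x1=F x2=T x4=T

Derivation:
unit clause [2] forces x2=T; simplify:
  drop -2 from [4, -2, -1] -> [4, -1]
  drop -2 from [-1, -2, 4] -> [-1, 4]
  drop -2 from [4, -2] -> [4]
  satisfied 3 clause(s); 4 remain; assigned so far: [2]
unit clause [4] forces x4=T; simplify:
  satisfied 3 clause(s); 1 remain; assigned so far: [2, 4]
unit clause [-1] forces x1=F; simplify:
  satisfied 1 clause(s); 0 remain; assigned so far: [1, 2, 4]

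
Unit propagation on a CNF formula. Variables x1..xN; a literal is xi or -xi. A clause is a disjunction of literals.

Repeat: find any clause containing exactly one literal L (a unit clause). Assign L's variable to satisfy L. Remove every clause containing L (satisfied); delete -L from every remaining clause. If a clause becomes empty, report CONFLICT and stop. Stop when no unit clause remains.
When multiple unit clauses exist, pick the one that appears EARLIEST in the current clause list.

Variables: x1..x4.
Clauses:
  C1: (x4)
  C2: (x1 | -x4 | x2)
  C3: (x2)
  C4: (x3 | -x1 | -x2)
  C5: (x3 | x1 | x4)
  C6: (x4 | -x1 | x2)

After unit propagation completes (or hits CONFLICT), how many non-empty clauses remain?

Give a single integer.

unit clause [4] forces x4=T; simplify:
  drop -4 from [1, -4, 2] -> [1, 2]
  satisfied 3 clause(s); 3 remain; assigned so far: [4]
unit clause [2] forces x2=T; simplify:
  drop -2 from [3, -1, -2] -> [3, -1]
  satisfied 2 clause(s); 1 remain; assigned so far: [2, 4]

Answer: 1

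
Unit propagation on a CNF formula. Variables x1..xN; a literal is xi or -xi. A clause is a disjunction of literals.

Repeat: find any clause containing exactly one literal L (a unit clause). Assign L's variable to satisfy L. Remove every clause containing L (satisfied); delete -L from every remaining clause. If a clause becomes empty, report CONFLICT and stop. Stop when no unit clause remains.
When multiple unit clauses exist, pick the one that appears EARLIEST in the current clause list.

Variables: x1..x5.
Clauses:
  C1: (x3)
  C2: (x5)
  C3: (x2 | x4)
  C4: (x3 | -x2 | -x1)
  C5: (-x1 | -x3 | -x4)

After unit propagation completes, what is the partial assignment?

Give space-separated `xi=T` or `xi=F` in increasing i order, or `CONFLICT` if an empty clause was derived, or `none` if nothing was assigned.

Answer: x3=T x5=T

Derivation:
unit clause [3] forces x3=T; simplify:
  drop -3 from [-1, -3, -4] -> [-1, -4]
  satisfied 2 clause(s); 3 remain; assigned so far: [3]
unit clause [5] forces x5=T; simplify:
  satisfied 1 clause(s); 2 remain; assigned so far: [3, 5]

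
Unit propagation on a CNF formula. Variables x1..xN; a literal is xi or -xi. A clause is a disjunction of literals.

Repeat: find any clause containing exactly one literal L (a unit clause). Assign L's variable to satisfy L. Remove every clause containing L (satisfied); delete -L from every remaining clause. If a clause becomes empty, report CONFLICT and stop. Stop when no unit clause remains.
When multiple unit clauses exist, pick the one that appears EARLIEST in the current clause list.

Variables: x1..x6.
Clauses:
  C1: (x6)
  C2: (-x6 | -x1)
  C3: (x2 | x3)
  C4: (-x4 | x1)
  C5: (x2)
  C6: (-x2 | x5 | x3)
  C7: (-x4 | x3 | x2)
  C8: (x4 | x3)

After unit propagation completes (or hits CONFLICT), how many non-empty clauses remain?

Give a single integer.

unit clause [6] forces x6=T; simplify:
  drop -6 from [-6, -1] -> [-1]
  satisfied 1 clause(s); 7 remain; assigned so far: [6]
unit clause [-1] forces x1=F; simplify:
  drop 1 from [-4, 1] -> [-4]
  satisfied 1 clause(s); 6 remain; assigned so far: [1, 6]
unit clause [-4] forces x4=F; simplify:
  drop 4 from [4, 3] -> [3]
  satisfied 2 clause(s); 4 remain; assigned so far: [1, 4, 6]
unit clause [2] forces x2=T; simplify:
  drop -2 from [-2, 5, 3] -> [5, 3]
  satisfied 2 clause(s); 2 remain; assigned so far: [1, 2, 4, 6]
unit clause [3] forces x3=T; simplify:
  satisfied 2 clause(s); 0 remain; assigned so far: [1, 2, 3, 4, 6]

Answer: 0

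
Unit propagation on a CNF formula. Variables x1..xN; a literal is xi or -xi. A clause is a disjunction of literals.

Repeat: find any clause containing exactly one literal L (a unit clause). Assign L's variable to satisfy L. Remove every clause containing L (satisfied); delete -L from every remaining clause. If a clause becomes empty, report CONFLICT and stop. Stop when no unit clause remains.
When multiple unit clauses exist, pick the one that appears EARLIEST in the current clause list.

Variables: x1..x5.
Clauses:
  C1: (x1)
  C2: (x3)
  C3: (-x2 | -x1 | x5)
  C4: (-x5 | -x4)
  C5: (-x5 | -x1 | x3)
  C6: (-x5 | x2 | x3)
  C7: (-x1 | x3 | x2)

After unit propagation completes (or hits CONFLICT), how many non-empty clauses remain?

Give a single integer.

Answer: 2

Derivation:
unit clause [1] forces x1=T; simplify:
  drop -1 from [-2, -1, 5] -> [-2, 5]
  drop -1 from [-5, -1, 3] -> [-5, 3]
  drop -1 from [-1, 3, 2] -> [3, 2]
  satisfied 1 clause(s); 6 remain; assigned so far: [1]
unit clause [3] forces x3=T; simplify:
  satisfied 4 clause(s); 2 remain; assigned so far: [1, 3]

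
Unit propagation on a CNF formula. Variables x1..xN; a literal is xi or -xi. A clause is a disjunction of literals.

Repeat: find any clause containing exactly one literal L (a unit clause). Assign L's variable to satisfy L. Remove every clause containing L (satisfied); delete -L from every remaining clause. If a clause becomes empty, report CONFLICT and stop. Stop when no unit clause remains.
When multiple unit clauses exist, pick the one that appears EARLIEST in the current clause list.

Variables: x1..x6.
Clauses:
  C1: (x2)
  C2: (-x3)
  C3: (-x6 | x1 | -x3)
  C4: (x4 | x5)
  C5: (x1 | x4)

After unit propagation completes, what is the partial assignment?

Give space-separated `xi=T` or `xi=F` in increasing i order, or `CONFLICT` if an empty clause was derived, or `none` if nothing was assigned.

unit clause [2] forces x2=T; simplify:
  satisfied 1 clause(s); 4 remain; assigned so far: [2]
unit clause [-3] forces x3=F; simplify:
  satisfied 2 clause(s); 2 remain; assigned so far: [2, 3]

Answer: x2=T x3=F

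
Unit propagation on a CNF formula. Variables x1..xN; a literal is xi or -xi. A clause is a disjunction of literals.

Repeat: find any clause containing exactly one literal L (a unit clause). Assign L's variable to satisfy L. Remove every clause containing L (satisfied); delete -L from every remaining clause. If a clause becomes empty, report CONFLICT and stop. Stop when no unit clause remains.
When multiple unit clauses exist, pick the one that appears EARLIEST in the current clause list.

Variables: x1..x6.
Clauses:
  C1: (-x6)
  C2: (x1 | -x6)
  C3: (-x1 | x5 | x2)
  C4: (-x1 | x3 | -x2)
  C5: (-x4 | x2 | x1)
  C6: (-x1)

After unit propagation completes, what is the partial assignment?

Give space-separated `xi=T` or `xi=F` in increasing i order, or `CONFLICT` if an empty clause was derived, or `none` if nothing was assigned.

Answer: x1=F x6=F

Derivation:
unit clause [-6] forces x6=F; simplify:
  satisfied 2 clause(s); 4 remain; assigned so far: [6]
unit clause [-1] forces x1=F; simplify:
  drop 1 from [-4, 2, 1] -> [-4, 2]
  satisfied 3 clause(s); 1 remain; assigned so far: [1, 6]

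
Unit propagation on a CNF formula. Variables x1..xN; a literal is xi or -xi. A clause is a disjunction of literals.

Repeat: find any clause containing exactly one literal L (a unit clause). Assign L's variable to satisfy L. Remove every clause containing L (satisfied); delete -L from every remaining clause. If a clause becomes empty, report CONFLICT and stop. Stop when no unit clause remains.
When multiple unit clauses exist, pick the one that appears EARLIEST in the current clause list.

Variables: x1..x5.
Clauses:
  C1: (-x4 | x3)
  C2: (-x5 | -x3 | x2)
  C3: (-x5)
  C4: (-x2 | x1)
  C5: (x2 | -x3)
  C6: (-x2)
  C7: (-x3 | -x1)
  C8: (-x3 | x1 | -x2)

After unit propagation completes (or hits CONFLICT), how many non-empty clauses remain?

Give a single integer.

Answer: 0

Derivation:
unit clause [-5] forces x5=F; simplify:
  satisfied 2 clause(s); 6 remain; assigned so far: [5]
unit clause [-2] forces x2=F; simplify:
  drop 2 from [2, -3] -> [-3]
  satisfied 3 clause(s); 3 remain; assigned so far: [2, 5]
unit clause [-3] forces x3=F; simplify:
  drop 3 from [-4, 3] -> [-4]
  satisfied 2 clause(s); 1 remain; assigned so far: [2, 3, 5]
unit clause [-4] forces x4=F; simplify:
  satisfied 1 clause(s); 0 remain; assigned so far: [2, 3, 4, 5]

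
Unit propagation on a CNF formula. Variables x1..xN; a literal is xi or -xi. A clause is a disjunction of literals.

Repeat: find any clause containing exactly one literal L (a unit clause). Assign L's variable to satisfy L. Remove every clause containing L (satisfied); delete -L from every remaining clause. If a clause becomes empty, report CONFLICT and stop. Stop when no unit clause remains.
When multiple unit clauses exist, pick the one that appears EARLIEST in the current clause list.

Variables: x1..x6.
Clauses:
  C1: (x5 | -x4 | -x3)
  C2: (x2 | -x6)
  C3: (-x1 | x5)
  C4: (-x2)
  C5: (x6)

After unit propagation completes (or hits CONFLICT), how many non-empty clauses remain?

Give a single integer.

unit clause [-2] forces x2=F; simplify:
  drop 2 from [2, -6] -> [-6]
  satisfied 1 clause(s); 4 remain; assigned so far: [2]
unit clause [-6] forces x6=F; simplify:
  drop 6 from [6] -> [] (empty!)
  satisfied 1 clause(s); 3 remain; assigned so far: [2, 6]
CONFLICT (empty clause)

Answer: 2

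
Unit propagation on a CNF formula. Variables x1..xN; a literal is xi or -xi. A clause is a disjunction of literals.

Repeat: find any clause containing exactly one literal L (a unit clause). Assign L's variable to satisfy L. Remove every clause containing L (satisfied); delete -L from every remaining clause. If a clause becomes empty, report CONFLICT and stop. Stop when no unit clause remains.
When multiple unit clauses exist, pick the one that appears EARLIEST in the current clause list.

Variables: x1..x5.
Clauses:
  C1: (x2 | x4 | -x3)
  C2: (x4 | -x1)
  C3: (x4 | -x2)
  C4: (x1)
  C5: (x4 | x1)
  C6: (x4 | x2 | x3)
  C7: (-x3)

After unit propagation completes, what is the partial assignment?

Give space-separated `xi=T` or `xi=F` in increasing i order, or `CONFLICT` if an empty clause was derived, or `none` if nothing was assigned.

unit clause [1] forces x1=T; simplify:
  drop -1 from [4, -1] -> [4]
  satisfied 2 clause(s); 5 remain; assigned so far: [1]
unit clause [4] forces x4=T; simplify:
  satisfied 4 clause(s); 1 remain; assigned so far: [1, 4]
unit clause [-3] forces x3=F; simplify:
  satisfied 1 clause(s); 0 remain; assigned so far: [1, 3, 4]

Answer: x1=T x3=F x4=T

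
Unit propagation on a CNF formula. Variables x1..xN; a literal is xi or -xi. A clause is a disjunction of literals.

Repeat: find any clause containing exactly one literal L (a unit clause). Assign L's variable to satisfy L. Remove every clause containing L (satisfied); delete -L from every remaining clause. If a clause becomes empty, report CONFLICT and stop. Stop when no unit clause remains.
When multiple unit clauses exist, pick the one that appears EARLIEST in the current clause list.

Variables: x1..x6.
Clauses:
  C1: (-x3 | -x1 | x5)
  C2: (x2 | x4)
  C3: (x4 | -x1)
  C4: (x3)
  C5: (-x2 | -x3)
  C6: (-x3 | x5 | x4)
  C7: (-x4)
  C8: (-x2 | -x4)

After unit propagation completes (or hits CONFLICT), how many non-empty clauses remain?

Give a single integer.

Answer: 1

Derivation:
unit clause [3] forces x3=T; simplify:
  drop -3 from [-3, -1, 5] -> [-1, 5]
  drop -3 from [-2, -3] -> [-2]
  drop -3 from [-3, 5, 4] -> [5, 4]
  satisfied 1 clause(s); 7 remain; assigned so far: [3]
unit clause [-2] forces x2=F; simplify:
  drop 2 from [2, 4] -> [4]
  satisfied 2 clause(s); 5 remain; assigned so far: [2, 3]
unit clause [4] forces x4=T; simplify:
  drop -4 from [-4] -> [] (empty!)
  satisfied 3 clause(s); 2 remain; assigned so far: [2, 3, 4]
CONFLICT (empty clause)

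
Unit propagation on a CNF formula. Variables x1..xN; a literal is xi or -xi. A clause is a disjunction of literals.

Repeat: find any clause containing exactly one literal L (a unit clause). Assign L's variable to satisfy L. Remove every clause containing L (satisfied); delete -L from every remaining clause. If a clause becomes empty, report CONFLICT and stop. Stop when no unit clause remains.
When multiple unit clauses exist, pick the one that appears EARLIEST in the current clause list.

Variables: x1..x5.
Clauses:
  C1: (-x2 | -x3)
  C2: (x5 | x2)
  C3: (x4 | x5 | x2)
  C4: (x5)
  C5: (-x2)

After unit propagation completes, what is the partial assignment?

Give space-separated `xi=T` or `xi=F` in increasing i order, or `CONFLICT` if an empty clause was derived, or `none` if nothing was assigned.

unit clause [5] forces x5=T; simplify:
  satisfied 3 clause(s); 2 remain; assigned so far: [5]
unit clause [-2] forces x2=F; simplify:
  satisfied 2 clause(s); 0 remain; assigned so far: [2, 5]

Answer: x2=F x5=T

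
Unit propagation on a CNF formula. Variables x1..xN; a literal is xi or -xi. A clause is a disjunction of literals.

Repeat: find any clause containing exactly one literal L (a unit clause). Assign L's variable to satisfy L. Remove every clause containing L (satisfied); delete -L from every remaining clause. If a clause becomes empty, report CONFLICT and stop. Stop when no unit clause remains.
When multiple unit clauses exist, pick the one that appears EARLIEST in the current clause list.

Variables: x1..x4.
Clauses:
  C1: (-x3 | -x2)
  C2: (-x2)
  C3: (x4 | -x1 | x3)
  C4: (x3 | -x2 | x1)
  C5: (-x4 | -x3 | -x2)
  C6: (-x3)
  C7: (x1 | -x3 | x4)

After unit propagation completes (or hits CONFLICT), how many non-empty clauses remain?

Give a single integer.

Answer: 1

Derivation:
unit clause [-2] forces x2=F; simplify:
  satisfied 4 clause(s); 3 remain; assigned so far: [2]
unit clause [-3] forces x3=F; simplify:
  drop 3 from [4, -1, 3] -> [4, -1]
  satisfied 2 clause(s); 1 remain; assigned so far: [2, 3]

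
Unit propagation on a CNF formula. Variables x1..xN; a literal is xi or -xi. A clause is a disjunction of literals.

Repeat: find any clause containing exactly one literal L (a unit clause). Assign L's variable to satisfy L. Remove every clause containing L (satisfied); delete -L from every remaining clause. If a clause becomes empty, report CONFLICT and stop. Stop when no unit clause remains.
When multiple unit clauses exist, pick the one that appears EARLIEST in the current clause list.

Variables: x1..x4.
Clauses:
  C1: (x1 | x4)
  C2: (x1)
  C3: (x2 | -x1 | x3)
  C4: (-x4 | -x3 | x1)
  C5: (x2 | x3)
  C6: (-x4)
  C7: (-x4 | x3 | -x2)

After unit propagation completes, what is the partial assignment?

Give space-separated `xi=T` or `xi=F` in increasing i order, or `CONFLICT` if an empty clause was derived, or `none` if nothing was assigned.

Answer: x1=T x4=F

Derivation:
unit clause [1] forces x1=T; simplify:
  drop -1 from [2, -1, 3] -> [2, 3]
  satisfied 3 clause(s); 4 remain; assigned so far: [1]
unit clause [-4] forces x4=F; simplify:
  satisfied 2 clause(s); 2 remain; assigned so far: [1, 4]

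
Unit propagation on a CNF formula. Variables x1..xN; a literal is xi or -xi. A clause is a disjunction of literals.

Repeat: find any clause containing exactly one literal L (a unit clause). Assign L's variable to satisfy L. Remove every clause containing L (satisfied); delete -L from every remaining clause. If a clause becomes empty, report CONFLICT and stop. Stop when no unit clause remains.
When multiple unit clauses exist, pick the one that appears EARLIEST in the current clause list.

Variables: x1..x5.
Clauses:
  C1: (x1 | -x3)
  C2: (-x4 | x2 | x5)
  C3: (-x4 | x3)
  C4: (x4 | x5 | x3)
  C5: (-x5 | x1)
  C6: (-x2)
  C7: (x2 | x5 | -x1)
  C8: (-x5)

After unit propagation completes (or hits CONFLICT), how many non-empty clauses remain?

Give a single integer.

Answer: 0

Derivation:
unit clause [-2] forces x2=F; simplify:
  drop 2 from [-4, 2, 5] -> [-4, 5]
  drop 2 from [2, 5, -1] -> [5, -1]
  satisfied 1 clause(s); 7 remain; assigned so far: [2]
unit clause [-5] forces x5=F; simplify:
  drop 5 from [-4, 5] -> [-4]
  drop 5 from [4, 5, 3] -> [4, 3]
  drop 5 from [5, -1] -> [-1]
  satisfied 2 clause(s); 5 remain; assigned so far: [2, 5]
unit clause [-4] forces x4=F; simplify:
  drop 4 from [4, 3] -> [3]
  satisfied 2 clause(s); 3 remain; assigned so far: [2, 4, 5]
unit clause [3] forces x3=T; simplify:
  drop -3 from [1, -3] -> [1]
  satisfied 1 clause(s); 2 remain; assigned so far: [2, 3, 4, 5]
unit clause [1] forces x1=T; simplify:
  drop -1 from [-1] -> [] (empty!)
  satisfied 1 clause(s); 1 remain; assigned so far: [1, 2, 3, 4, 5]
CONFLICT (empty clause)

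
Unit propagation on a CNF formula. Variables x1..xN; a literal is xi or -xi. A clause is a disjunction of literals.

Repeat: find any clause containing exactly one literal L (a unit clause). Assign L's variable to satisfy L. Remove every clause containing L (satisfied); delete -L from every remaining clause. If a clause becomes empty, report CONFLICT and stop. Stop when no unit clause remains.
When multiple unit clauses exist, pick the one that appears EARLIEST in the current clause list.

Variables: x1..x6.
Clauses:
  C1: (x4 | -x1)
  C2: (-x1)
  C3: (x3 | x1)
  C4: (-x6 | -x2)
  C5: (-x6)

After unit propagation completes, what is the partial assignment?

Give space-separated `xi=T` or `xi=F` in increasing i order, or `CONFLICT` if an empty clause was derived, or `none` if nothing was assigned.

Answer: x1=F x3=T x6=F

Derivation:
unit clause [-1] forces x1=F; simplify:
  drop 1 from [3, 1] -> [3]
  satisfied 2 clause(s); 3 remain; assigned so far: [1]
unit clause [3] forces x3=T; simplify:
  satisfied 1 clause(s); 2 remain; assigned so far: [1, 3]
unit clause [-6] forces x6=F; simplify:
  satisfied 2 clause(s); 0 remain; assigned so far: [1, 3, 6]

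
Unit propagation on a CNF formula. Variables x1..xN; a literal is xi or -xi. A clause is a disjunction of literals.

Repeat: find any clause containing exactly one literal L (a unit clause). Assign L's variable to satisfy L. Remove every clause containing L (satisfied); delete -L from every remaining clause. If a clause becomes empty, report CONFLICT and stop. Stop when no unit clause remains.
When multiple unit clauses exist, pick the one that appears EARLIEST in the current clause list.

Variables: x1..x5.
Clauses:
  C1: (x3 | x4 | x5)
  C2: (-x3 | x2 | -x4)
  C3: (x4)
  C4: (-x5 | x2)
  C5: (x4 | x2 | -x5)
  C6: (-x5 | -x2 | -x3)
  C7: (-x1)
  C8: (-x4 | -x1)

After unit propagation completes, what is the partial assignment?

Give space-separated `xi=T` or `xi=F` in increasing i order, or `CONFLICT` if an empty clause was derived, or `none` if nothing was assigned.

Answer: x1=F x4=T

Derivation:
unit clause [4] forces x4=T; simplify:
  drop -4 from [-3, 2, -4] -> [-3, 2]
  drop -4 from [-4, -1] -> [-1]
  satisfied 3 clause(s); 5 remain; assigned so far: [4]
unit clause [-1] forces x1=F; simplify:
  satisfied 2 clause(s); 3 remain; assigned so far: [1, 4]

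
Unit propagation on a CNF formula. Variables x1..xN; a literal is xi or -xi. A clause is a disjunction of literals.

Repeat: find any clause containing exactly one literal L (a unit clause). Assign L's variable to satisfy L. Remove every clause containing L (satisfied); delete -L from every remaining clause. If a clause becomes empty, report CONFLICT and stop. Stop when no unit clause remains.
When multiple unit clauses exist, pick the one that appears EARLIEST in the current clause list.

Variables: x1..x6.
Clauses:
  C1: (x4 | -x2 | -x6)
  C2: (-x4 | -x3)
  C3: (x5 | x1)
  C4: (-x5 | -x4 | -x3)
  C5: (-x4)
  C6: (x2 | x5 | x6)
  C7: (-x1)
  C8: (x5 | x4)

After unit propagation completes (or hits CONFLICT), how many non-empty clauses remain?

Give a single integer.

Answer: 1

Derivation:
unit clause [-4] forces x4=F; simplify:
  drop 4 from [4, -2, -6] -> [-2, -6]
  drop 4 from [5, 4] -> [5]
  satisfied 3 clause(s); 5 remain; assigned so far: [4]
unit clause [-1] forces x1=F; simplify:
  drop 1 from [5, 1] -> [5]
  satisfied 1 clause(s); 4 remain; assigned so far: [1, 4]
unit clause [5] forces x5=T; simplify:
  satisfied 3 clause(s); 1 remain; assigned so far: [1, 4, 5]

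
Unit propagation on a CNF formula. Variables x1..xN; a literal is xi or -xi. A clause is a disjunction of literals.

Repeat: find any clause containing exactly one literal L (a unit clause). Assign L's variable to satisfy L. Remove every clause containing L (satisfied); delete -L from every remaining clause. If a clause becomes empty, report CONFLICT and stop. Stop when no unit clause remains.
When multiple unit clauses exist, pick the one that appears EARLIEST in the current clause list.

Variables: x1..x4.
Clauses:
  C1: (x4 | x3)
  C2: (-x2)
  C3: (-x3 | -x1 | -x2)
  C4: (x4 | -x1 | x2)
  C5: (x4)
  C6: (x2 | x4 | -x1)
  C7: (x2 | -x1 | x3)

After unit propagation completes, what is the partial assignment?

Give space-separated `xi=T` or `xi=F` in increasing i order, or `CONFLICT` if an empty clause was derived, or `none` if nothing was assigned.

unit clause [-2] forces x2=F; simplify:
  drop 2 from [4, -1, 2] -> [4, -1]
  drop 2 from [2, 4, -1] -> [4, -1]
  drop 2 from [2, -1, 3] -> [-1, 3]
  satisfied 2 clause(s); 5 remain; assigned so far: [2]
unit clause [4] forces x4=T; simplify:
  satisfied 4 clause(s); 1 remain; assigned so far: [2, 4]

Answer: x2=F x4=T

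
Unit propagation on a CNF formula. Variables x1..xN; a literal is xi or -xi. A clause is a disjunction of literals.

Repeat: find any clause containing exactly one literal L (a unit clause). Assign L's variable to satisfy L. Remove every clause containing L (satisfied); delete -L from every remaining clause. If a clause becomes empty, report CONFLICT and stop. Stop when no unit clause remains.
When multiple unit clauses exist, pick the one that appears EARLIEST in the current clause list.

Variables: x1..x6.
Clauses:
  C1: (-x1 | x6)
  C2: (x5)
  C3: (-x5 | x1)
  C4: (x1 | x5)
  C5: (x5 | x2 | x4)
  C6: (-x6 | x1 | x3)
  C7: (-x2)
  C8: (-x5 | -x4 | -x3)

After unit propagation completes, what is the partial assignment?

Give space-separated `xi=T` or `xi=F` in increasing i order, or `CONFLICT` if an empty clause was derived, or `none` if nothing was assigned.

Answer: x1=T x2=F x5=T x6=T

Derivation:
unit clause [5] forces x5=T; simplify:
  drop -5 from [-5, 1] -> [1]
  drop -5 from [-5, -4, -3] -> [-4, -3]
  satisfied 3 clause(s); 5 remain; assigned so far: [5]
unit clause [1] forces x1=T; simplify:
  drop -1 from [-1, 6] -> [6]
  satisfied 2 clause(s); 3 remain; assigned so far: [1, 5]
unit clause [6] forces x6=T; simplify:
  satisfied 1 clause(s); 2 remain; assigned so far: [1, 5, 6]
unit clause [-2] forces x2=F; simplify:
  satisfied 1 clause(s); 1 remain; assigned so far: [1, 2, 5, 6]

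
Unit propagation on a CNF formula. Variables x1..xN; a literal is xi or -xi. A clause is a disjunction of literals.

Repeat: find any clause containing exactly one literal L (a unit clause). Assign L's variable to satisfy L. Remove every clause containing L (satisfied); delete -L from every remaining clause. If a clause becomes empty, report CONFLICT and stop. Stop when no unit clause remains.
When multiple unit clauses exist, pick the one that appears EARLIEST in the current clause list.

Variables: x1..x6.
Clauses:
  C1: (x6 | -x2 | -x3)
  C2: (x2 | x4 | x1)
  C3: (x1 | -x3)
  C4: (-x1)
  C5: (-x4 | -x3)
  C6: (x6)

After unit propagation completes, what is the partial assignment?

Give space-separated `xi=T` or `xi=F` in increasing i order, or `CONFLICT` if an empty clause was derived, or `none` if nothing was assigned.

unit clause [-1] forces x1=F; simplify:
  drop 1 from [2, 4, 1] -> [2, 4]
  drop 1 from [1, -3] -> [-3]
  satisfied 1 clause(s); 5 remain; assigned so far: [1]
unit clause [-3] forces x3=F; simplify:
  satisfied 3 clause(s); 2 remain; assigned so far: [1, 3]
unit clause [6] forces x6=T; simplify:
  satisfied 1 clause(s); 1 remain; assigned so far: [1, 3, 6]

Answer: x1=F x3=F x6=T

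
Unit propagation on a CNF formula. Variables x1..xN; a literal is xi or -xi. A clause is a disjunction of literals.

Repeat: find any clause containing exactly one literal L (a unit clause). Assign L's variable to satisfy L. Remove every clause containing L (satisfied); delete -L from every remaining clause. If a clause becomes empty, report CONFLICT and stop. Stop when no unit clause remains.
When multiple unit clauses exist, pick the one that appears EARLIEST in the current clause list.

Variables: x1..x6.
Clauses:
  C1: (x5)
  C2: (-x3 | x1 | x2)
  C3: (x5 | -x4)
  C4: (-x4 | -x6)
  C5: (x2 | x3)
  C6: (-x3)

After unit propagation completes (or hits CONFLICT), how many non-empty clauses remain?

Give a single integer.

Answer: 1

Derivation:
unit clause [5] forces x5=T; simplify:
  satisfied 2 clause(s); 4 remain; assigned so far: [5]
unit clause [-3] forces x3=F; simplify:
  drop 3 from [2, 3] -> [2]
  satisfied 2 clause(s); 2 remain; assigned so far: [3, 5]
unit clause [2] forces x2=T; simplify:
  satisfied 1 clause(s); 1 remain; assigned so far: [2, 3, 5]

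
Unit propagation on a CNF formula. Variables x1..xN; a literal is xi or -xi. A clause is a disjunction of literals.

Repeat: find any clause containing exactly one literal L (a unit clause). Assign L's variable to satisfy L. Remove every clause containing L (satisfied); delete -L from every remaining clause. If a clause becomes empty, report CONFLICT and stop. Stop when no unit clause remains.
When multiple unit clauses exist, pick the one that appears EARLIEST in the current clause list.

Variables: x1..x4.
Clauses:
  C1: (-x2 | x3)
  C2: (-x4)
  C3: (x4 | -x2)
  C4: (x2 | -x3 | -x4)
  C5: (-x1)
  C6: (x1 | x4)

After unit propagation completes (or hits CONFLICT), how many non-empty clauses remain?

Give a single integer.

unit clause [-4] forces x4=F; simplify:
  drop 4 from [4, -2] -> [-2]
  drop 4 from [1, 4] -> [1]
  satisfied 2 clause(s); 4 remain; assigned so far: [4]
unit clause [-2] forces x2=F; simplify:
  satisfied 2 clause(s); 2 remain; assigned so far: [2, 4]
unit clause [-1] forces x1=F; simplify:
  drop 1 from [1] -> [] (empty!)
  satisfied 1 clause(s); 1 remain; assigned so far: [1, 2, 4]
CONFLICT (empty clause)

Answer: 0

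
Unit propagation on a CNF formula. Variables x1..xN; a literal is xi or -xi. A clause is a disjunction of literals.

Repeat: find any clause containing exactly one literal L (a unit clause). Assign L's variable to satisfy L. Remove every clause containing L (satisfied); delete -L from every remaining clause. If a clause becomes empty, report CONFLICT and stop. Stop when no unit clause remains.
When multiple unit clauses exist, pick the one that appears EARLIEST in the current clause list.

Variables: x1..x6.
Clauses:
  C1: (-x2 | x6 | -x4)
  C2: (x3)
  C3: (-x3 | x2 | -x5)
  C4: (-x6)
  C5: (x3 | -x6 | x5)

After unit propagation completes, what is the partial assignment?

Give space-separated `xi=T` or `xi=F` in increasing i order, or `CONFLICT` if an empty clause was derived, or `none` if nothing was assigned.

unit clause [3] forces x3=T; simplify:
  drop -3 from [-3, 2, -5] -> [2, -5]
  satisfied 2 clause(s); 3 remain; assigned so far: [3]
unit clause [-6] forces x6=F; simplify:
  drop 6 from [-2, 6, -4] -> [-2, -4]
  satisfied 1 clause(s); 2 remain; assigned so far: [3, 6]

Answer: x3=T x6=F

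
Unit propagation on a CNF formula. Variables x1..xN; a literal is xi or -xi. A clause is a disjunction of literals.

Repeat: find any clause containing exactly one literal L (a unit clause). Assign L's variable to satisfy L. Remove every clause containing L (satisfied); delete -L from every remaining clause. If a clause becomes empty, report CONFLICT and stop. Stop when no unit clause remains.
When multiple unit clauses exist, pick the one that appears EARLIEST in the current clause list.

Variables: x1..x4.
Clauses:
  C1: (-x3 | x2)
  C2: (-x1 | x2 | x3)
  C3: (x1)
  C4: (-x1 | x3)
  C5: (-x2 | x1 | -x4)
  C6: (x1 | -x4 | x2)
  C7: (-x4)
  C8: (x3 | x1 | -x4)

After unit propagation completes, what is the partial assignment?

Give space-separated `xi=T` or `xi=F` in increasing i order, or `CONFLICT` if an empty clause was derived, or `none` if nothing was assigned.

Answer: x1=T x2=T x3=T x4=F

Derivation:
unit clause [1] forces x1=T; simplify:
  drop -1 from [-1, 2, 3] -> [2, 3]
  drop -1 from [-1, 3] -> [3]
  satisfied 4 clause(s); 4 remain; assigned so far: [1]
unit clause [3] forces x3=T; simplify:
  drop -3 from [-3, 2] -> [2]
  satisfied 2 clause(s); 2 remain; assigned so far: [1, 3]
unit clause [2] forces x2=T; simplify:
  satisfied 1 clause(s); 1 remain; assigned so far: [1, 2, 3]
unit clause [-4] forces x4=F; simplify:
  satisfied 1 clause(s); 0 remain; assigned so far: [1, 2, 3, 4]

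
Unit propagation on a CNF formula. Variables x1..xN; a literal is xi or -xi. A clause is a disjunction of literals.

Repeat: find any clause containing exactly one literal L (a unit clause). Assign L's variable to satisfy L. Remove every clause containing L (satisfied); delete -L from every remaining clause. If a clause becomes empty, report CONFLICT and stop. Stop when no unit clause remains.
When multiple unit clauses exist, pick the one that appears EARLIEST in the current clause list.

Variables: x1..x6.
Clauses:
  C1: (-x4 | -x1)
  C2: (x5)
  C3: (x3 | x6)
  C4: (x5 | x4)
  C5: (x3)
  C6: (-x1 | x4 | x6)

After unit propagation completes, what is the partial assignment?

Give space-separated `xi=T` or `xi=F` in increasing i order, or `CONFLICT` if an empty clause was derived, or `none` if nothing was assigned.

unit clause [5] forces x5=T; simplify:
  satisfied 2 clause(s); 4 remain; assigned so far: [5]
unit clause [3] forces x3=T; simplify:
  satisfied 2 clause(s); 2 remain; assigned so far: [3, 5]

Answer: x3=T x5=T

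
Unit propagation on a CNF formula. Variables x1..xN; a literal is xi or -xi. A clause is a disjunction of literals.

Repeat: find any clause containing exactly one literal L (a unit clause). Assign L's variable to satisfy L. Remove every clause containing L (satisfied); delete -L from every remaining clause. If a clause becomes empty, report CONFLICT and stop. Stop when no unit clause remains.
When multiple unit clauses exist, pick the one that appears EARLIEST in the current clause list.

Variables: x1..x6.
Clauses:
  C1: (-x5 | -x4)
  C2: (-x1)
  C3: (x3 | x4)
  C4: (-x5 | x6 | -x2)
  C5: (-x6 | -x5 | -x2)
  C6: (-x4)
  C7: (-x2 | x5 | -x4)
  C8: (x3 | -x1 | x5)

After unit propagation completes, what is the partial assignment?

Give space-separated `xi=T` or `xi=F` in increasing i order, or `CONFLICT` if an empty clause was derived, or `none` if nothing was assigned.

unit clause [-1] forces x1=F; simplify:
  satisfied 2 clause(s); 6 remain; assigned so far: [1]
unit clause [-4] forces x4=F; simplify:
  drop 4 from [3, 4] -> [3]
  satisfied 3 clause(s); 3 remain; assigned so far: [1, 4]
unit clause [3] forces x3=T; simplify:
  satisfied 1 clause(s); 2 remain; assigned so far: [1, 3, 4]

Answer: x1=F x3=T x4=F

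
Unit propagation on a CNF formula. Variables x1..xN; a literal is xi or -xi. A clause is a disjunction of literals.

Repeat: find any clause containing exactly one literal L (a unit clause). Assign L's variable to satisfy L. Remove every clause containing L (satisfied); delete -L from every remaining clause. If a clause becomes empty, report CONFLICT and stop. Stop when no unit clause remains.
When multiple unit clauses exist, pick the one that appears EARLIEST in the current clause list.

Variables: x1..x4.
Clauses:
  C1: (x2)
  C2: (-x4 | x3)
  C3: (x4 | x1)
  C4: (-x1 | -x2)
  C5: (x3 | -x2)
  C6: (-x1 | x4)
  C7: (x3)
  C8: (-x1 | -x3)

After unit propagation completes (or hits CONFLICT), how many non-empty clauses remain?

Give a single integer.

Answer: 0

Derivation:
unit clause [2] forces x2=T; simplify:
  drop -2 from [-1, -2] -> [-1]
  drop -2 from [3, -2] -> [3]
  satisfied 1 clause(s); 7 remain; assigned so far: [2]
unit clause [-1] forces x1=F; simplify:
  drop 1 from [4, 1] -> [4]
  satisfied 3 clause(s); 4 remain; assigned so far: [1, 2]
unit clause [4] forces x4=T; simplify:
  drop -4 from [-4, 3] -> [3]
  satisfied 1 clause(s); 3 remain; assigned so far: [1, 2, 4]
unit clause [3] forces x3=T; simplify:
  satisfied 3 clause(s); 0 remain; assigned so far: [1, 2, 3, 4]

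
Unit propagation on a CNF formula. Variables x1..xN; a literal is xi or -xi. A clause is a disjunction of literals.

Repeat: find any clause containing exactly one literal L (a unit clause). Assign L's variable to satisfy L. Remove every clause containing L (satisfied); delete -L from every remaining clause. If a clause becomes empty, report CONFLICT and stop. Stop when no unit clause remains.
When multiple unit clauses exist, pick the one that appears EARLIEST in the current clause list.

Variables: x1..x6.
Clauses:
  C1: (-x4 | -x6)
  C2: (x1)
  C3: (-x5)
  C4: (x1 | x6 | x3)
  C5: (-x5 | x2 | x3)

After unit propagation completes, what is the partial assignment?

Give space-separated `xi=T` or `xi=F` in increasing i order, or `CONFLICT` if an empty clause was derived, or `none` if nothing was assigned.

Answer: x1=T x5=F

Derivation:
unit clause [1] forces x1=T; simplify:
  satisfied 2 clause(s); 3 remain; assigned so far: [1]
unit clause [-5] forces x5=F; simplify:
  satisfied 2 clause(s); 1 remain; assigned so far: [1, 5]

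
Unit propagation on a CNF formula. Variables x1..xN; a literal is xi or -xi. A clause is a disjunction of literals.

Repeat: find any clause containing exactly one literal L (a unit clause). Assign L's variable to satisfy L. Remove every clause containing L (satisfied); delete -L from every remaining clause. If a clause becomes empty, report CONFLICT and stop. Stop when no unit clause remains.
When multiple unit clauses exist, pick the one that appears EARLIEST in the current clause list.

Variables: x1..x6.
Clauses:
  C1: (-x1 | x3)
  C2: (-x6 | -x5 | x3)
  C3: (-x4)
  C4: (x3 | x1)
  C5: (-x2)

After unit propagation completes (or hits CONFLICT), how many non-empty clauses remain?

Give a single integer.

Answer: 3

Derivation:
unit clause [-4] forces x4=F; simplify:
  satisfied 1 clause(s); 4 remain; assigned so far: [4]
unit clause [-2] forces x2=F; simplify:
  satisfied 1 clause(s); 3 remain; assigned so far: [2, 4]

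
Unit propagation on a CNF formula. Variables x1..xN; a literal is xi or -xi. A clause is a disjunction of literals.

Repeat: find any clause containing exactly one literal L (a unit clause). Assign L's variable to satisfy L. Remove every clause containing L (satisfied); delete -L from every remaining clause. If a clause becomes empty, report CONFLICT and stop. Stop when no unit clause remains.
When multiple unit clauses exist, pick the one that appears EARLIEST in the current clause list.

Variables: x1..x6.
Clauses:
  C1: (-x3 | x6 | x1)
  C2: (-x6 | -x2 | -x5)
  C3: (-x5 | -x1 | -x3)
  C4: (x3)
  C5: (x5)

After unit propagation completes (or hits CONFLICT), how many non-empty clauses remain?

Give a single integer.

unit clause [3] forces x3=T; simplify:
  drop -3 from [-3, 6, 1] -> [6, 1]
  drop -3 from [-5, -1, -3] -> [-5, -1]
  satisfied 1 clause(s); 4 remain; assigned so far: [3]
unit clause [5] forces x5=T; simplify:
  drop -5 from [-6, -2, -5] -> [-6, -2]
  drop -5 from [-5, -1] -> [-1]
  satisfied 1 clause(s); 3 remain; assigned so far: [3, 5]
unit clause [-1] forces x1=F; simplify:
  drop 1 from [6, 1] -> [6]
  satisfied 1 clause(s); 2 remain; assigned so far: [1, 3, 5]
unit clause [6] forces x6=T; simplify:
  drop -6 from [-6, -2] -> [-2]
  satisfied 1 clause(s); 1 remain; assigned so far: [1, 3, 5, 6]
unit clause [-2] forces x2=F; simplify:
  satisfied 1 clause(s); 0 remain; assigned so far: [1, 2, 3, 5, 6]

Answer: 0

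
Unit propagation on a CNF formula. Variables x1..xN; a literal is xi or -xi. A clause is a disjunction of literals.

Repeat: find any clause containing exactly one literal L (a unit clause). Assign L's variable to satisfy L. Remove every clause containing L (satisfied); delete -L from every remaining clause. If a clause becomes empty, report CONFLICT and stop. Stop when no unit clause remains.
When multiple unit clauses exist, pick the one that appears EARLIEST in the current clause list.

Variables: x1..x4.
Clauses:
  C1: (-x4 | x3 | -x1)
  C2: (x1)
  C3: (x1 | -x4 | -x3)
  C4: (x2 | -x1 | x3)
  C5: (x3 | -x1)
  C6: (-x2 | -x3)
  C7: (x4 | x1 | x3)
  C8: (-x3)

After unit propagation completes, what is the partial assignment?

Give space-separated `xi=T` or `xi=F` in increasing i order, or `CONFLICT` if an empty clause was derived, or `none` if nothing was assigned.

unit clause [1] forces x1=T; simplify:
  drop -1 from [-4, 3, -1] -> [-4, 3]
  drop -1 from [2, -1, 3] -> [2, 3]
  drop -1 from [3, -1] -> [3]
  satisfied 3 clause(s); 5 remain; assigned so far: [1]
unit clause [3] forces x3=T; simplify:
  drop -3 from [-2, -3] -> [-2]
  drop -3 from [-3] -> [] (empty!)
  satisfied 3 clause(s); 2 remain; assigned so far: [1, 3]
CONFLICT (empty clause)

Answer: CONFLICT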